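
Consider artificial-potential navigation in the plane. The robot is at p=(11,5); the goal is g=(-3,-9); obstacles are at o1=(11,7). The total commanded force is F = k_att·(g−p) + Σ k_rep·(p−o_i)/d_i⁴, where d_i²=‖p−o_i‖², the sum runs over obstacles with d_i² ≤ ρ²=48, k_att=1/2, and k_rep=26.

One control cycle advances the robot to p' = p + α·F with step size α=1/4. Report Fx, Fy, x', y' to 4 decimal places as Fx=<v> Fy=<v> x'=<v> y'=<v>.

F_att = 1/2·(g−p) = 1/2·(-14,-14) = (-7.0000,-7.0000)
o1: d²=4 ≤ ρ²=48; F_rep = 26·(0,-2)/4² = (0.0000,-3.2500)
F = F_att + ΣF_rep = (-7.0000,-10.2500)
p' = p + 1/4·F = (9.2500,2.4375)

Fx=-7.0000 Fy=-10.2500 x'=9.2500 y'=2.4375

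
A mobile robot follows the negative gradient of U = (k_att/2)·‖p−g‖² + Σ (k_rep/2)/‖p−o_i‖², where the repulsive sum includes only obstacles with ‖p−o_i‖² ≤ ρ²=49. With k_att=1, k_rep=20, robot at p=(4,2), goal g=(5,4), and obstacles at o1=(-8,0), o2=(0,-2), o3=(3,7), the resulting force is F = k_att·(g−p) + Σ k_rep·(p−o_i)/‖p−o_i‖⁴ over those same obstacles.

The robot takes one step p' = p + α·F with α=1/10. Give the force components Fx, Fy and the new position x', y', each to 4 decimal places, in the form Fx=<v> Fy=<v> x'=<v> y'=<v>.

F_att = 1·(g−p) = 1·(1,2) = (1.0000,2.0000)
o1: d²=148 > ρ²=49 → inactive
o2: d²=32 ≤ ρ²=49; F_rep = 20·(4,4)/32² = (0.0781,0.0781)
o3: d²=26 ≤ ρ²=49; F_rep = 20·(1,-5)/26² = (0.0296,-0.1479)
F = F_att + ΣF_rep = (1.1077,1.9302)
p' = p + 1/10·F = (4.1108,2.1930)

Fx=1.1077 Fy=1.9302 x'=4.1108 y'=2.1930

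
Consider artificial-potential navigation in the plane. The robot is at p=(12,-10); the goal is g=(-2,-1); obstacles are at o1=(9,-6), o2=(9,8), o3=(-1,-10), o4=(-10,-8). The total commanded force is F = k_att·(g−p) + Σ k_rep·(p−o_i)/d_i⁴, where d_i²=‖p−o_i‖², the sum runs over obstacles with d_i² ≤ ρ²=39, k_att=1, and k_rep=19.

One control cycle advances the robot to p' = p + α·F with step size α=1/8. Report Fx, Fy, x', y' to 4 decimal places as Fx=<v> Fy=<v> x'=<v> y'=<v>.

F_att = 1·(g−p) = 1·(-14,9) = (-14.0000,9.0000)
o1: d²=25 ≤ ρ²=39; F_rep = 19·(3,-4)/25² = (0.0912,-0.1216)
o2: d²=333 > ρ²=39 → inactive
o3: d²=169 > ρ²=39 → inactive
o4: d²=488 > ρ²=39 → inactive
F = F_att + ΣF_rep = (-13.9088,8.8784)
p' = p + 1/8·F = (10.2614,-8.8902)

Fx=-13.9088 Fy=8.8784 x'=10.2614 y'=-8.8902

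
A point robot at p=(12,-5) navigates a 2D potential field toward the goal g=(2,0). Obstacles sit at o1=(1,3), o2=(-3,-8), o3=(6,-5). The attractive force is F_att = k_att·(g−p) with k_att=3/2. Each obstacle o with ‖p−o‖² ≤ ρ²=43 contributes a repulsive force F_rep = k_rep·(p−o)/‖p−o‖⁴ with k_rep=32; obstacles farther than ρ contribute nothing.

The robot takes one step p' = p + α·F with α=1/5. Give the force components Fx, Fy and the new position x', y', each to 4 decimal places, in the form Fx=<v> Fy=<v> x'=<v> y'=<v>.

F_att = 3/2·(g−p) = 3/2·(-10,5) = (-15.0000,7.5000)
o1: d²=185 > ρ²=43 → inactive
o2: d²=234 > ρ²=43 → inactive
o3: d²=36 ≤ ρ²=43; F_rep = 32·(6,0)/36² = (0.1481,0.0000)
F = F_att + ΣF_rep = (-14.8519,7.5000)
p' = p + 1/5·F = (9.0296,-3.5000)

Fx=-14.8519 Fy=7.5000 x'=9.0296 y'=-3.5000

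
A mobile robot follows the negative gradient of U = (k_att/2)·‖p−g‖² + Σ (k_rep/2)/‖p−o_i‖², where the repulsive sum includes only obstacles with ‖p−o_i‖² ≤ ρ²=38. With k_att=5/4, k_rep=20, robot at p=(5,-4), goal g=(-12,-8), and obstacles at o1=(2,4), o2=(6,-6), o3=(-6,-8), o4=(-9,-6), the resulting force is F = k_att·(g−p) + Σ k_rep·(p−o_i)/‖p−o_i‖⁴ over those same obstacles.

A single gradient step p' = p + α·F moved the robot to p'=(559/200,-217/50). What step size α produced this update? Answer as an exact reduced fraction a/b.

F_att = 5/4·(g−p) = 5/4·(-17,-4) = (-21.2500,-5.0000)
o1: d²=73 > ρ²=38 → inactive
o2: d²=5 ≤ ρ²=38; F_rep = 20·(-1,2)/5² = (-0.8000,1.6000)
o3: d²=137 > ρ²=38 → inactive
o4: d²=200 > ρ²=38 → inactive
F = F_att + ΣF_rep = (-22.0500,-3.4000)
Δp = p'−p = (-2.2050,-0.3400); α = Δx/Fx = (-441/200) / (-441/20) = 1/10
check: Δy/Fy = (-17/50) / (-17/5) = 1/10 ✓

α = 1/10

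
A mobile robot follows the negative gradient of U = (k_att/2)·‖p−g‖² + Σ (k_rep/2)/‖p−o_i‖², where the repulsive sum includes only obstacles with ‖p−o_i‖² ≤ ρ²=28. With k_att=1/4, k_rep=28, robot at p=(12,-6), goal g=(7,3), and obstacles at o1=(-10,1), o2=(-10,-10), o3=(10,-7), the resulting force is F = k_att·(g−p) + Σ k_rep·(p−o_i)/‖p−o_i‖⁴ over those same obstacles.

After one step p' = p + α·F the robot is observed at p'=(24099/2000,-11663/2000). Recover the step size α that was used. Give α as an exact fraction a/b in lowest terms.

F_att = 1/4·(g−p) = 1/4·(-5,9) = (-1.2500,2.2500)
o1: d²=533 > ρ²=28 → inactive
o2: d²=500 > ρ²=28 → inactive
o3: d²=5 ≤ ρ²=28; F_rep = 28·(2,1)/5² = (2.2400,1.1200)
F = F_att + ΣF_rep = (0.9900,3.3700)
Δp = p'−p = (0.0495,0.1685); α = Δx/Fx = (99/2000) / (99/100) = 1/20
check: Δy/Fy = (337/2000) / (337/100) = 1/20 ✓

α = 1/20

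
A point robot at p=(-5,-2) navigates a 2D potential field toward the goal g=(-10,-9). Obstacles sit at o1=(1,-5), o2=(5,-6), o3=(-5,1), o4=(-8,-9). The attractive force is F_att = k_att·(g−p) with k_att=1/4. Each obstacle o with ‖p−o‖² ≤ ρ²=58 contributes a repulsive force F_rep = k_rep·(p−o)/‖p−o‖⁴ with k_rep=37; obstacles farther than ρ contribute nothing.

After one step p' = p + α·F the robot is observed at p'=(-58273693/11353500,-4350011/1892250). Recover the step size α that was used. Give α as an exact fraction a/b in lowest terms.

F_att = 1/4·(g−p) = 1/4·(-5,-7) = (-1.2500,-1.7500)
o1: d²=45 ≤ ρ²=58; F_rep = 37·(-6,3)/45² = (-0.1096,0.0548)
o2: d²=116 > ρ²=58 → inactive
o3: d²=9 ≤ ρ²=58; F_rep = 37·(0,-3)/9² = (0.0000,-1.3704)
o4: d²=58 ≤ ρ²=58; F_rep = 37·(3,7)/58² = (0.0330,0.0770)
F = F_att + ΣF_rep = (-1.3266,-2.9886)
Δp = p'−p = (-0.1327,-0.2989); α = Δx/Fx = (-1506193/11353500) / (-1506193/1135350) = 1/10
check: Δy/Fy = (-565511/1892250) / (-565511/189225) = 1/10 ✓

α = 1/10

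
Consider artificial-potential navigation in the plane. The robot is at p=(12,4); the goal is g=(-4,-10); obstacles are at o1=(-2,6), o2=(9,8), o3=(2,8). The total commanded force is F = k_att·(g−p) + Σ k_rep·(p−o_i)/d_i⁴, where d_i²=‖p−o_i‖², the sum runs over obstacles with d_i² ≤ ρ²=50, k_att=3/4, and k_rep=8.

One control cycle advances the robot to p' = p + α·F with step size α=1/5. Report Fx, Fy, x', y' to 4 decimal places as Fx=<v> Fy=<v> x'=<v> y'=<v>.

Fx=-11.9616 Fy=-10.5512 x'=9.6077 y'=1.8898

F_att = 3/4·(g−p) = 3/4·(-16,-14) = (-12.0000,-10.5000)
o1: d²=200 > ρ²=50 → inactive
o2: d²=25 ≤ ρ²=50; F_rep = 8·(3,-4)/25² = (0.0384,-0.0512)
o3: d²=116 > ρ²=50 → inactive
F = F_att + ΣF_rep = (-11.9616,-10.5512)
p' = p + 1/5·F = (9.6077,1.8898)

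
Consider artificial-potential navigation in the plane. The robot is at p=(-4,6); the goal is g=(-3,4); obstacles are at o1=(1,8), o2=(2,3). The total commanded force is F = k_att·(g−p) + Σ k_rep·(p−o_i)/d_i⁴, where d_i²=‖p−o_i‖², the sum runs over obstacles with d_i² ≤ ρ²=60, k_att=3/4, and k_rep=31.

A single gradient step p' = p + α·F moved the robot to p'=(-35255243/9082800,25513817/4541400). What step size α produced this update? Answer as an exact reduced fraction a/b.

F_att = 3/4·(g−p) = 3/4·(1,-2) = (0.7500,-1.5000)
o1: d²=29 ≤ ρ²=60; F_rep = 31·(-5,-2)/29² = (-0.1843,-0.0737)
o2: d²=45 ≤ ρ²=60; F_rep = 31·(-6,3)/45² = (-0.0919,0.0459)
F = F_att + ΣF_rep = (0.4738,-1.5278)
Δp = p'−p = (0.1185,-0.3819); α = Δx/Fx = (1075957/9082800) / (1075957/2270700) = 1/4
check: Δy/Fy = (-1734583/4541400) / (-1734583/1135350) = 1/4 ✓

α = 1/4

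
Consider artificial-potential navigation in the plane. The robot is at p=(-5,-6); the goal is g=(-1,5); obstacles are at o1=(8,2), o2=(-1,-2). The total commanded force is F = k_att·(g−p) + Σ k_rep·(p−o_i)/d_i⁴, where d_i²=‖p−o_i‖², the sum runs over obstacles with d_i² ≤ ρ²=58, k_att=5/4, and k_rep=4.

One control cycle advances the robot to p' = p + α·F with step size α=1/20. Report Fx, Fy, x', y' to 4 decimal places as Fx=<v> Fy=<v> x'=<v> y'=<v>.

Fx=4.9844 Fy=13.7344 x'=-4.7508 y'=-5.3133

F_att = 5/4·(g−p) = 5/4·(4,11) = (5.0000,13.7500)
o1: d²=233 > ρ²=58 → inactive
o2: d²=32 ≤ ρ²=58; F_rep = 4·(-4,-4)/32² = (-0.0156,-0.0156)
F = F_att + ΣF_rep = (4.9844,13.7344)
p' = p + 1/20·F = (-4.7508,-5.3133)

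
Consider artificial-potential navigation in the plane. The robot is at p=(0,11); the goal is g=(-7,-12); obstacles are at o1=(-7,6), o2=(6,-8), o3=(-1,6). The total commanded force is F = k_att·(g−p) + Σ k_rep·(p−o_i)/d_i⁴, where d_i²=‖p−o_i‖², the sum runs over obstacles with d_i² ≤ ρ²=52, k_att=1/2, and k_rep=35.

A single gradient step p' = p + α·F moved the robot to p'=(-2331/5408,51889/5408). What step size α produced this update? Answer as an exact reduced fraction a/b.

F_att = 1/2·(g−p) = 1/2·(-7,-23) = (-3.5000,-11.5000)
o1: d²=74 > ρ²=52 → inactive
o2: d²=397 > ρ²=52 → inactive
o3: d²=26 ≤ ρ²=52; F_rep = 35·(1,5)/26² = (0.0518,0.2589)
F = F_att + ΣF_rep = (-3.4482,-11.2411)
Δp = p'−p = (-0.4310,-1.4051); α = Δx/Fx = (-2331/5408) / (-2331/676) = 1/8
check: Δy/Fy = (-7599/5408) / (-7599/676) = 1/8 ✓

α = 1/8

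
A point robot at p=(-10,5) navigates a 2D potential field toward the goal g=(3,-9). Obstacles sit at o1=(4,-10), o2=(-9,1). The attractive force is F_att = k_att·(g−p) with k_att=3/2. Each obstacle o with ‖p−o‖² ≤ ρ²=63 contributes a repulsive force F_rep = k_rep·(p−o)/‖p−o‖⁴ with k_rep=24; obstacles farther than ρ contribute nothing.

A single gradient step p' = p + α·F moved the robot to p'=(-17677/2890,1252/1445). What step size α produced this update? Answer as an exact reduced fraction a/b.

F_att = 3/2·(g−p) = 3/2·(13,-14) = (19.5000,-21.0000)
o1: d²=421 > ρ²=63 → inactive
o2: d²=17 ≤ ρ²=63; F_rep = 24·(-1,4)/17² = (-0.0830,0.3322)
F = F_att + ΣF_rep = (19.4170,-20.6678)
Δp = p'−p = (3.8834,-4.1336); α = Δx/Fx = (11223/2890) / (11223/578) = 1/5
check: Δy/Fy = (-5973/1445) / (-5973/289) = 1/5 ✓

α = 1/5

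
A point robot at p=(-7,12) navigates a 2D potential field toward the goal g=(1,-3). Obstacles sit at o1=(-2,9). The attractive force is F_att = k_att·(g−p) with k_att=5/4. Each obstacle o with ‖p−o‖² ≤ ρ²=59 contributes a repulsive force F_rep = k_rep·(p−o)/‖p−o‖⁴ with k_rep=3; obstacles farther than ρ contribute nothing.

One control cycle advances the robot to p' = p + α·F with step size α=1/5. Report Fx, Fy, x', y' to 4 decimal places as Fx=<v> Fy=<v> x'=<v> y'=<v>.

F_att = 5/4·(g−p) = 5/4·(8,-15) = (10.0000,-18.7500)
o1: d²=34 ≤ ρ²=59; F_rep = 3·(-5,3)/34² = (-0.0130,0.0078)
F = F_att + ΣF_rep = (9.9870,-18.7422)
p' = p + 1/5·F = (-5.0026,8.2516)

Fx=9.9870 Fy=-18.7422 x'=-5.0026 y'=8.2516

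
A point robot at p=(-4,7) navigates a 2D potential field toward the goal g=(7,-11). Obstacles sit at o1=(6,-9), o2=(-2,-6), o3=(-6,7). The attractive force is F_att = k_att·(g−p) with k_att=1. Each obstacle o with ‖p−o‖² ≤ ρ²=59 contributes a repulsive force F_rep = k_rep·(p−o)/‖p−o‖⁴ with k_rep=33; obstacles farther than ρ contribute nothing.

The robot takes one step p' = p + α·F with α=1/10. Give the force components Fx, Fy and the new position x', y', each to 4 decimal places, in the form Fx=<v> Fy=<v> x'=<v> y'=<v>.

Fx=15.1250 Fy=-18.0000 x'=-2.4875 y'=5.2000

F_att = 1·(g−p) = 1·(11,-18) = (11.0000,-18.0000)
o1: d²=356 > ρ²=59 → inactive
o2: d²=173 > ρ²=59 → inactive
o3: d²=4 ≤ ρ²=59; F_rep = 33·(2,0)/4² = (4.1250,0.0000)
F = F_att + ΣF_rep = (15.1250,-18.0000)
p' = p + 1/10·F = (-2.4875,5.2000)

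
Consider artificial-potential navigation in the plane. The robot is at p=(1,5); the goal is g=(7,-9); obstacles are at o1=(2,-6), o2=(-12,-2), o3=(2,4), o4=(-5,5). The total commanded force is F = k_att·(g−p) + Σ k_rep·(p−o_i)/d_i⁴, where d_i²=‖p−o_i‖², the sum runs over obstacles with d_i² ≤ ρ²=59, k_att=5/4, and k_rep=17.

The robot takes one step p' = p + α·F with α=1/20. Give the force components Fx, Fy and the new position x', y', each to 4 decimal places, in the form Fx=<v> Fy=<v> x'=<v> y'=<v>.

Fx=3.3287 Fy=-13.2500 x'=1.1664 y'=4.3375

F_att = 5/4·(g−p) = 5/4·(6,-14) = (7.5000,-17.5000)
o1: d²=122 > ρ²=59 → inactive
o2: d²=218 > ρ²=59 → inactive
o3: d²=2 ≤ ρ²=59; F_rep = 17·(-1,1)/2² = (-4.2500,4.2500)
o4: d²=36 ≤ ρ²=59; F_rep = 17·(6,0)/36² = (0.0787,0.0000)
F = F_att + ΣF_rep = (3.3287,-13.2500)
p' = p + 1/20·F = (1.1664,4.3375)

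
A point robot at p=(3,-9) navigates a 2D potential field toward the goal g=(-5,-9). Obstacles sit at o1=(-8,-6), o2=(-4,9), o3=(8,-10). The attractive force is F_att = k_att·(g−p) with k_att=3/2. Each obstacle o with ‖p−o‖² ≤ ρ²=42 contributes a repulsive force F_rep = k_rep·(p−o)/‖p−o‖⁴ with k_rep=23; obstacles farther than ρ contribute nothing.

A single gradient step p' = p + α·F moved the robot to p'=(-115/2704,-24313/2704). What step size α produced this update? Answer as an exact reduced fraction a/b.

α = 1/4

F_att = 3/2·(g−p) = 3/2·(-8,0) = (-12.0000,0.0000)
o1: d²=130 > ρ²=42 → inactive
o2: d²=373 > ρ²=42 → inactive
o3: d²=26 ≤ ρ²=42; F_rep = 23·(-5,1)/26² = (-0.1701,0.0340)
F = F_att + ΣF_rep = (-12.1701,0.0340)
Δp = p'−p = (-3.0425,0.0085); α = Δx/Fx = (-8227/2704) / (-8227/676) = 1/4
check: Δy/Fy = (23/2704) / (23/676) = 1/4 ✓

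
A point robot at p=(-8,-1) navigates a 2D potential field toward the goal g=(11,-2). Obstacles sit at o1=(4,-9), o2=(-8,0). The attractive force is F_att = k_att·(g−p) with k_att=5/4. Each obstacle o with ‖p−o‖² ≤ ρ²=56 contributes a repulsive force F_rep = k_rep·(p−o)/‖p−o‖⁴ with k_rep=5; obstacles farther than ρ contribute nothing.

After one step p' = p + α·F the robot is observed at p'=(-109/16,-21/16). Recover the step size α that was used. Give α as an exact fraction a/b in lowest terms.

F_att = 5/4·(g−p) = 5/4·(19,-1) = (23.7500,-1.2500)
o1: d²=208 > ρ²=56 → inactive
o2: d²=1 ≤ ρ²=56; F_rep = 5·(0,-1)/1² = (0.0000,-5.0000)
F = F_att + ΣF_rep = (23.7500,-6.2500)
Δp = p'−p = (1.1875,-0.3125); α = Δx/Fx = (19/16) / (95/4) = 1/20
check: Δy/Fy = (-5/16) / (-25/4) = 1/20 ✓

α = 1/20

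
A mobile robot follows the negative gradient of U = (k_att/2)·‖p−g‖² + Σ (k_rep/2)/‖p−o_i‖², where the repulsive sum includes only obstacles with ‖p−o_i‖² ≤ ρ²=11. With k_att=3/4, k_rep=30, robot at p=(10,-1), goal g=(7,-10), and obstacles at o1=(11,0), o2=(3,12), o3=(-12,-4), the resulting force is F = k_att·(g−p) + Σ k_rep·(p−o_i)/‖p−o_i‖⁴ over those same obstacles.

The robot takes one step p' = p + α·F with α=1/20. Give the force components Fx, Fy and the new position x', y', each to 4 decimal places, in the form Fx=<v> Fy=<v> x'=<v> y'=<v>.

Fx=-9.7500 Fy=-14.2500 x'=9.5125 y'=-1.7125

F_att = 3/4·(g−p) = 3/4·(-3,-9) = (-2.2500,-6.7500)
o1: d²=2 ≤ ρ²=11; F_rep = 30·(-1,-1)/2² = (-7.5000,-7.5000)
o2: d²=218 > ρ²=11 → inactive
o3: d²=493 > ρ²=11 → inactive
F = F_att + ΣF_rep = (-9.7500,-14.2500)
p' = p + 1/20·F = (9.5125,-1.7125)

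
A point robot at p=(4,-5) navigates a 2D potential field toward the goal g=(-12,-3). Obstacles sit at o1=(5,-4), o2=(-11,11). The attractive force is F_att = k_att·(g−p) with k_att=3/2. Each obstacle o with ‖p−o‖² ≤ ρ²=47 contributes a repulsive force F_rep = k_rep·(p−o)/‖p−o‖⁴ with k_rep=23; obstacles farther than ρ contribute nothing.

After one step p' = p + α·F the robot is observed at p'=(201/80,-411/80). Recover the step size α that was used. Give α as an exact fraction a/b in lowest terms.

F_att = 3/2·(g−p) = 3/2·(-16,2) = (-24.0000,3.0000)
o1: d²=2 ≤ ρ²=47; F_rep = 23·(-1,-1)/2² = (-5.7500,-5.7500)
o2: d²=481 > ρ²=47 → inactive
F = F_att + ΣF_rep = (-29.7500,-2.7500)
Δp = p'−p = (-1.4875,-0.1375); α = Δx/Fx = (-119/80) / (-119/4) = 1/20
check: Δy/Fy = (-11/80) / (-11/4) = 1/20 ✓

α = 1/20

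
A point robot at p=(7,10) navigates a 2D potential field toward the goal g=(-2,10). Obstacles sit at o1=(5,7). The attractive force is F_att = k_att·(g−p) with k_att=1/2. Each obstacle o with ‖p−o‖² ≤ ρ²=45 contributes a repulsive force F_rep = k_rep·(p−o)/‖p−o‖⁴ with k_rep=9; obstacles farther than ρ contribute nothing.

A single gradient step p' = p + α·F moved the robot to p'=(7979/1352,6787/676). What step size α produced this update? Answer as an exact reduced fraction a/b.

α = 1/4

F_att = 1/2·(g−p) = 1/2·(-9,0) = (-4.5000,0.0000)
o1: d²=13 ≤ ρ²=45; F_rep = 9·(2,3)/13² = (0.1065,0.1598)
F = F_att + ΣF_rep = (-4.3935,0.1598)
Δp = p'−p = (-1.0984,0.0399); α = Δx/Fx = (-1485/1352) / (-1485/338) = 1/4
check: Δy/Fy = (27/676) / (27/169) = 1/4 ✓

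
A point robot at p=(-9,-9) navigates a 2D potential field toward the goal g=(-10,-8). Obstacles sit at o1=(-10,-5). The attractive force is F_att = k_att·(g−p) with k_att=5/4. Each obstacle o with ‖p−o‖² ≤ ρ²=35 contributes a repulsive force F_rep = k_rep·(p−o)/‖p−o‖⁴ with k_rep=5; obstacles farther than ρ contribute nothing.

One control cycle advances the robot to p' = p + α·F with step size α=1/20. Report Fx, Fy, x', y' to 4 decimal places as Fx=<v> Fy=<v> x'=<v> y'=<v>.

F_att = 5/4·(g−p) = 5/4·(-1,1) = (-1.2500,1.2500)
o1: d²=17 ≤ ρ²=35; F_rep = 5·(1,-4)/17² = (0.0173,-0.0692)
F = F_att + ΣF_rep = (-1.2327,1.1808)
p' = p + 1/20·F = (-9.0616,-8.9410)

Fx=-1.2327 Fy=1.1808 x'=-9.0616 y'=-8.9410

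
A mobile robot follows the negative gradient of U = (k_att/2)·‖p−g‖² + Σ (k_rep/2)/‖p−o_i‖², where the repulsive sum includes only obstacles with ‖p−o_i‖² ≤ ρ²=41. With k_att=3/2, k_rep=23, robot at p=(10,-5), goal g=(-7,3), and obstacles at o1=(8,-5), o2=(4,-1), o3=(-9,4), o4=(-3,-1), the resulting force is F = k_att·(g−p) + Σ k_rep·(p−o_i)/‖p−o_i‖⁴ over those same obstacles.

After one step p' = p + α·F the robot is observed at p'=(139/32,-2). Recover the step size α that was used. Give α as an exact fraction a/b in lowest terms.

α = 1/4

F_att = 3/2·(g−p) = 3/2·(-17,8) = (-25.5000,12.0000)
o1: d²=4 ≤ ρ²=41; F_rep = 23·(2,0)/4² = (2.8750,0.0000)
o2: d²=52 > ρ²=41 → inactive
o3: d²=442 > ρ²=41 → inactive
o4: d²=185 > ρ²=41 → inactive
F = F_att + ΣF_rep = (-22.6250,12.0000)
Δp = p'−p = (-5.6562,3.0000); α = Δx/Fx = (-181/32) / (-181/8) = 1/4
check: Δy/Fy = (3) / (12) = 1/4 ✓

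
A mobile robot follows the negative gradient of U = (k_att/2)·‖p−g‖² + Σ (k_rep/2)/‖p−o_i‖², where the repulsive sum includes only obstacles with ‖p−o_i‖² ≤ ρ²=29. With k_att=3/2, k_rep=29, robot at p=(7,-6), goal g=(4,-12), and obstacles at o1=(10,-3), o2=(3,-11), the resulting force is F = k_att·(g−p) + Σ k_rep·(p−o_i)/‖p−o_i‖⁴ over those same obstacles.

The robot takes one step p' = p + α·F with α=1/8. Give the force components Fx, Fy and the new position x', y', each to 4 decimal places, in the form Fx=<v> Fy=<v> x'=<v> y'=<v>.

Fx=-4.7685 Fy=-9.2685 x'=6.4039 y'=-7.1586

F_att = 3/2·(g−p) = 3/2·(-3,-6) = (-4.5000,-9.0000)
o1: d²=18 ≤ ρ²=29; F_rep = 29·(-3,-3)/18² = (-0.2685,-0.2685)
o2: d²=41 > ρ²=29 → inactive
F = F_att + ΣF_rep = (-4.7685,-9.2685)
p' = p + 1/8·F = (6.4039,-7.1586)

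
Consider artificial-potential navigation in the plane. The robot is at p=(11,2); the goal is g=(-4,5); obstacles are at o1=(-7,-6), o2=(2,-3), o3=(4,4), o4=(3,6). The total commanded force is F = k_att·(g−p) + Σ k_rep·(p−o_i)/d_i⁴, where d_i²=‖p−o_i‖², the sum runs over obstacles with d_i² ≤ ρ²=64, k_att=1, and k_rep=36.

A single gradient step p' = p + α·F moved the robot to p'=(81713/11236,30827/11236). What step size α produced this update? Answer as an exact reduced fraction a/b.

α = 1/4

F_att = 1·(g−p) = 1·(-15,3) = (-15.0000,3.0000)
o1: d²=388 > ρ²=64 → inactive
o2: d²=106 > ρ²=64 → inactive
o3: d²=53 ≤ ρ²=64; F_rep = 36·(7,-2)/53² = (0.0897,-0.0256)
o4: d²=80 > ρ²=64 → inactive
F = F_att + ΣF_rep = (-14.9103,2.9744)
Δp = p'−p = (-3.7276,0.7436); α = Δx/Fx = (-41883/11236) / (-41883/2809) = 1/4
check: Δy/Fy = (8355/11236) / (8355/2809) = 1/4 ✓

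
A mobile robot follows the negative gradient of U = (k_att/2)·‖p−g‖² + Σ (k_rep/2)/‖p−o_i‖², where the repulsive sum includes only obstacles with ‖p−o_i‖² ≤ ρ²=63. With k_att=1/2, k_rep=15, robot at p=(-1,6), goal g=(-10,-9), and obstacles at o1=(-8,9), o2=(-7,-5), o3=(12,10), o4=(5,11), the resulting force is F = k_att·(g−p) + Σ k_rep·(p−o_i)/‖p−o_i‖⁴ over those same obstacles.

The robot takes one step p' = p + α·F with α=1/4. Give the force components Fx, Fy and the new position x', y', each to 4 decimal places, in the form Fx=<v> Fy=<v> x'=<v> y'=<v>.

F_att = 1/2·(g−p) = 1/2·(-9,-15) = (-4.5000,-7.5000)
o1: d²=58 ≤ ρ²=63; F_rep = 15·(7,-3)/58² = (0.0312,-0.0134)
o2: d²=157 > ρ²=63 → inactive
o3: d²=185 > ρ²=63 → inactive
o4: d²=61 ≤ ρ²=63; F_rep = 15·(-6,-5)/61² = (-0.0242,-0.0202)
F = F_att + ΣF_rep = (-4.4930,-7.5335)
p' = p + 1/4·F = (-2.1232,4.1166)

Fx=-4.4930 Fy=-7.5335 x'=-2.1232 y'=4.1166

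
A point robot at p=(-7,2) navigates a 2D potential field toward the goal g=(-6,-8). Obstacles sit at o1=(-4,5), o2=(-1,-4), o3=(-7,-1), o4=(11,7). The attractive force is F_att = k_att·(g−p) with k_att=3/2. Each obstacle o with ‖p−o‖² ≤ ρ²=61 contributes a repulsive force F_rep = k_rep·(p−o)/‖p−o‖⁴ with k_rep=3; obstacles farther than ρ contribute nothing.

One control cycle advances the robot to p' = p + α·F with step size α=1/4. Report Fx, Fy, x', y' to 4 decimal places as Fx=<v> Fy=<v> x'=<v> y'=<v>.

F_att = 3/2·(g−p) = 3/2·(1,-10) = (1.5000,-15.0000)
o1: d²=18 ≤ ρ²=61; F_rep = 3·(-3,-3)/18² = (-0.0278,-0.0278)
o2: d²=72 > ρ²=61 → inactive
o3: d²=9 ≤ ρ²=61; F_rep = 3·(0,3)/9² = (0.0000,0.1111)
o4: d²=349 > ρ²=61 → inactive
F = F_att + ΣF_rep = (1.4722,-14.9167)
p' = p + 1/4·F = (-6.6319,-1.7292)

Fx=1.4722 Fy=-14.9167 x'=-6.6319 y'=-1.7292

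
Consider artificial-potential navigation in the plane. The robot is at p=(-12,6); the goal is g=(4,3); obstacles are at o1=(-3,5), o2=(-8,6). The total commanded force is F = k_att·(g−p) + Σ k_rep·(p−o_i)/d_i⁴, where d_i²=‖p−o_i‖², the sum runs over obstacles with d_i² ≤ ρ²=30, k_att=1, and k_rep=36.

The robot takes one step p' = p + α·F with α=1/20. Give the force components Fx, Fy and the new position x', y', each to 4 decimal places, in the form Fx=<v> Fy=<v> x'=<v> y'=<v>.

Fx=15.4375 Fy=-3.0000 x'=-11.2281 y'=5.8500

F_att = 1·(g−p) = 1·(16,-3) = (16.0000,-3.0000)
o1: d²=82 > ρ²=30 → inactive
o2: d²=16 ≤ ρ²=30; F_rep = 36·(-4,0)/16² = (-0.5625,0.0000)
F = F_att + ΣF_rep = (15.4375,-3.0000)
p' = p + 1/20·F = (-11.2281,5.8500)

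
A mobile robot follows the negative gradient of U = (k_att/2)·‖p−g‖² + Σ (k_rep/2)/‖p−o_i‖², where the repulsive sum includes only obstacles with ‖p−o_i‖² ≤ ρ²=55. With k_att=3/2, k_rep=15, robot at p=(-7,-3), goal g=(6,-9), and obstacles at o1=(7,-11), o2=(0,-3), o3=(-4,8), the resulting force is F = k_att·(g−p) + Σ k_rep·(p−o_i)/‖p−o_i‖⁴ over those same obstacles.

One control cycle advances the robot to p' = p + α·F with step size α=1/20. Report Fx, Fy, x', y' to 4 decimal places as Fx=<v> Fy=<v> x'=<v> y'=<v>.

F_att = 3/2·(g−p) = 3/2·(13,-6) = (19.5000,-9.0000)
o1: d²=260 > ρ²=55 → inactive
o2: d²=49 ≤ ρ²=55; F_rep = 15·(-7,0)/49² = (-0.0437,0.0000)
o3: d²=130 > ρ²=55 → inactive
F = F_att + ΣF_rep = (19.4563,-9.0000)
p' = p + 1/20·F = (-6.0272,-3.4500)

Fx=19.4563 Fy=-9.0000 x'=-6.0272 y'=-3.4500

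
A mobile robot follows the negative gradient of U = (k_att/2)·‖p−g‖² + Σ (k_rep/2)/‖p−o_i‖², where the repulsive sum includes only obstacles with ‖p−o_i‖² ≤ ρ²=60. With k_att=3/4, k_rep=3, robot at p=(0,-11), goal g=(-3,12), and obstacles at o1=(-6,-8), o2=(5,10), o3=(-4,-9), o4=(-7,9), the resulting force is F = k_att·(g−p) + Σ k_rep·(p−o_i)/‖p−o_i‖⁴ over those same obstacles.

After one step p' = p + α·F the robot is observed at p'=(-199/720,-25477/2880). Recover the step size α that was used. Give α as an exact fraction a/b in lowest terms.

F_att = 3/4·(g−p) = 3/4·(-3,23) = (-2.2500,17.2500)
o1: d²=45 ≤ ρ²=60; F_rep = 3·(6,-3)/45² = (0.0089,-0.0044)
o2: d²=466 > ρ²=60 → inactive
o3: d²=20 ≤ ρ²=60; F_rep = 3·(4,-2)/20² = (0.0300,-0.0150)
o4: d²=449 > ρ²=60 → inactive
F = F_att + ΣF_rep = (-2.2111,17.2306)
Δp = p'−p = (-0.2764,2.1538); α = Δx/Fx = (-199/720) / (-199/90) = 1/8
check: Δy/Fy = (6203/2880) / (6203/360) = 1/8 ✓

α = 1/8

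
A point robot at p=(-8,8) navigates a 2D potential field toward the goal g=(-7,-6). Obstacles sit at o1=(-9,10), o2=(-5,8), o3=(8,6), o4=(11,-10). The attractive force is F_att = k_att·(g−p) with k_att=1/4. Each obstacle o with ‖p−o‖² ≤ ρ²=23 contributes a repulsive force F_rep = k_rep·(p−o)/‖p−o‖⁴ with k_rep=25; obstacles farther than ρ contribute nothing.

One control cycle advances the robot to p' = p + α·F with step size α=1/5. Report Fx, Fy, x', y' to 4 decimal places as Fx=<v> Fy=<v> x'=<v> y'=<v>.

F_att = 1/4·(g−p) = 1/4·(1,-14) = (0.2500,-3.5000)
o1: d²=5 ≤ ρ²=23; F_rep = 25·(1,-2)/5² = (1.0000,-2.0000)
o2: d²=9 ≤ ρ²=23; F_rep = 25·(-3,0)/9² = (-0.9259,0.0000)
o3: d²=260 > ρ²=23 → inactive
o4: d²=685 > ρ²=23 → inactive
F = F_att + ΣF_rep = (0.3241,-5.5000)
p' = p + 1/5·F = (-7.9352,6.9000)

Fx=0.3241 Fy=-5.5000 x'=-7.9352 y'=6.9000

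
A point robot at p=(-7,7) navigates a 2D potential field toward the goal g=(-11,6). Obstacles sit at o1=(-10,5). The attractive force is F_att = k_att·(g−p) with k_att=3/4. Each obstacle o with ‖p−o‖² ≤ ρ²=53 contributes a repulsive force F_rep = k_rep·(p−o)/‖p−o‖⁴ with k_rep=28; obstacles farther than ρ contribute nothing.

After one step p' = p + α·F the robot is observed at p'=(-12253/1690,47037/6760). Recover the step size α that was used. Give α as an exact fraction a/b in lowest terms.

α = 1/10

F_att = 3/4·(g−p) = 3/4·(-4,-1) = (-3.0000,-0.7500)
o1: d²=13 ≤ ρ²=53; F_rep = 28·(3,2)/13² = (0.4970,0.3314)
F = F_att + ΣF_rep = (-2.5030,-0.4186)
Δp = p'−p = (-0.2503,-0.0419); α = Δx/Fx = (-423/1690) / (-423/169) = 1/10
check: Δy/Fy = (-283/6760) / (-283/676) = 1/10 ✓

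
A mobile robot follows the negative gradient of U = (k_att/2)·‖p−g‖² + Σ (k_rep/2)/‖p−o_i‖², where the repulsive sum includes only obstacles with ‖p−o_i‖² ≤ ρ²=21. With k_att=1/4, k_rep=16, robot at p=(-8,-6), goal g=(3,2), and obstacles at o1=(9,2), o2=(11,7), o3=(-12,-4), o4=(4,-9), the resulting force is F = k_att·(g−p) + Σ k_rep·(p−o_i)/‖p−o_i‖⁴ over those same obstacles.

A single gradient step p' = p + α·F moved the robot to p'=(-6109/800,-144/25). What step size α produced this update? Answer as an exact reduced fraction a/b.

α = 1/8

F_att = 1/4·(g−p) = 1/4·(11,8) = (2.7500,2.0000)
o1: d²=353 > ρ²=21 → inactive
o2: d²=530 > ρ²=21 → inactive
o3: d²=20 ≤ ρ²=21; F_rep = 16·(4,-2)/20² = (0.1600,-0.0800)
o4: d²=153 > ρ²=21 → inactive
F = F_att + ΣF_rep = (2.9100,1.9200)
Δp = p'−p = (0.3638,0.2400); α = Δx/Fx = (291/800) / (291/100) = 1/8
check: Δy/Fy = (6/25) / (48/25) = 1/8 ✓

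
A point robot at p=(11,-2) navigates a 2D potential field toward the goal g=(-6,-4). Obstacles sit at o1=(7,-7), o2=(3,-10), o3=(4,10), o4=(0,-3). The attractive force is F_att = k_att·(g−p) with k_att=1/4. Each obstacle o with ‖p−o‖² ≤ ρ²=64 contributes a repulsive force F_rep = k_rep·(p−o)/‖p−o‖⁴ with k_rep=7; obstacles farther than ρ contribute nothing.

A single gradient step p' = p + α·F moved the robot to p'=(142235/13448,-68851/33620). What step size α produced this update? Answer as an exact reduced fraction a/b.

α = 1/10

F_att = 1/4·(g−p) = 1/4·(-17,-2) = (-4.2500,-0.5000)
o1: d²=41 ≤ ρ²=64; F_rep = 7·(4,5)/41² = (0.0167,0.0208)
o2: d²=128 > ρ²=64 → inactive
o3: d²=193 > ρ²=64 → inactive
o4: d²=122 > ρ²=64 → inactive
F = F_att + ΣF_rep = (-4.2333,-0.4792)
Δp = p'−p = (-0.4233,-0.0479); α = Δx/Fx = (-5693/13448) / (-28465/6724) = 1/10
check: Δy/Fy = (-1611/33620) / (-1611/3362) = 1/10 ✓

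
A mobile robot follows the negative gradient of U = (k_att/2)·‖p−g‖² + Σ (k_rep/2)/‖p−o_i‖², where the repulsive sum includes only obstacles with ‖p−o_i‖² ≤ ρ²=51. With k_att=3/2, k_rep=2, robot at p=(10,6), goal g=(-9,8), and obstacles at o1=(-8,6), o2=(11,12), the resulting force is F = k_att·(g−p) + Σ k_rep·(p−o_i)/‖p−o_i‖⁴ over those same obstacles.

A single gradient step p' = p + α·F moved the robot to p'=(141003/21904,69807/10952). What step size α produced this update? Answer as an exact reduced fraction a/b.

F_att = 3/2·(g−p) = 3/2·(-19,2) = (-28.5000,3.0000)
o1: d²=324 > ρ²=51 → inactive
o2: d²=37 ≤ ρ²=51; F_rep = 2·(-1,-6)/37² = (-0.0015,-0.0088)
F = F_att + ΣF_rep = (-28.5015,2.9912)
Δp = p'−p = (-3.5627,0.3739); α = Δx/Fx = (-78037/21904) / (-78037/2738) = 1/8
check: Δy/Fy = (4095/10952) / (4095/1369) = 1/8 ✓

α = 1/8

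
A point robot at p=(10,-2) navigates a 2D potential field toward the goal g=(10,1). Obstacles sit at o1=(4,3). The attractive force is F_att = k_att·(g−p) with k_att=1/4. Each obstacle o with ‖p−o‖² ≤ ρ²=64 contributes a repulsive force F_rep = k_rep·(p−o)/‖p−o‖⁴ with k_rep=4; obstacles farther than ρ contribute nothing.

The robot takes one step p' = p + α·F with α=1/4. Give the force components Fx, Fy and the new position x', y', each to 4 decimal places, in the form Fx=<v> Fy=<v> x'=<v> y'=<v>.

Fx=0.0064 Fy=0.7446 x'=10.0016 y'=-1.8138

F_att = 1/4·(g−p) = 1/4·(0,3) = (0.0000,0.7500)
o1: d²=61 ≤ ρ²=64; F_rep = 4·(6,-5)/61² = (0.0064,-0.0054)
F = F_att + ΣF_rep = (0.0064,0.7446)
p' = p + 1/4·F = (10.0016,-1.8138)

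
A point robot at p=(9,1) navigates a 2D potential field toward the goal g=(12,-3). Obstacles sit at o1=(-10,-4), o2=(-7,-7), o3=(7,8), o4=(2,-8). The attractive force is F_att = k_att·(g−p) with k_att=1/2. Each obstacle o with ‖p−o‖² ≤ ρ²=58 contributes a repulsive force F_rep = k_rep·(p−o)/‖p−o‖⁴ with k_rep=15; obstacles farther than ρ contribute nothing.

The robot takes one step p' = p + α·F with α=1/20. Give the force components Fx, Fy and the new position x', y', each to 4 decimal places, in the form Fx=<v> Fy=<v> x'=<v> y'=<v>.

F_att = 1/2·(g−p) = 1/2·(3,-4) = (1.5000,-2.0000)
o1: d²=386 > ρ²=58 → inactive
o2: d²=320 > ρ²=58 → inactive
o3: d²=53 ≤ ρ²=58; F_rep = 15·(2,-7)/53² = (0.0107,-0.0374)
o4: d²=130 > ρ²=58 → inactive
F = F_att + ΣF_rep = (1.5107,-2.0374)
p' = p + 1/20·F = (9.0755,0.8981)

Fx=1.5107 Fy=-2.0374 x'=9.0755 y'=0.8981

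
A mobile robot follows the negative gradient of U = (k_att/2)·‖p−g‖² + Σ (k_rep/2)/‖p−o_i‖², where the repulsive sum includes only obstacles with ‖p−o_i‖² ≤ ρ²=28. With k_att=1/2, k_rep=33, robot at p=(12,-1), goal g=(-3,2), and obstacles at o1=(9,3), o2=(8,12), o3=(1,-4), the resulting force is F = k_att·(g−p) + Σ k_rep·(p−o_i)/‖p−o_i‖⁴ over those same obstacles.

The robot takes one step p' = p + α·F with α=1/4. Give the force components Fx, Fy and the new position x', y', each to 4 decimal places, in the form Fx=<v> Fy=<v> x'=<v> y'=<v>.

F_att = 1/2·(g−p) = 1/2·(-15,3) = (-7.5000,1.5000)
o1: d²=25 ≤ ρ²=28; F_rep = 33·(3,-4)/25² = (0.1584,-0.2112)
o2: d²=185 > ρ²=28 → inactive
o3: d²=130 > ρ²=28 → inactive
F = F_att + ΣF_rep = (-7.3416,1.2888)
p' = p + 1/4·F = (10.1646,-0.6778)

Fx=-7.3416 Fy=1.2888 x'=10.1646 y'=-0.6778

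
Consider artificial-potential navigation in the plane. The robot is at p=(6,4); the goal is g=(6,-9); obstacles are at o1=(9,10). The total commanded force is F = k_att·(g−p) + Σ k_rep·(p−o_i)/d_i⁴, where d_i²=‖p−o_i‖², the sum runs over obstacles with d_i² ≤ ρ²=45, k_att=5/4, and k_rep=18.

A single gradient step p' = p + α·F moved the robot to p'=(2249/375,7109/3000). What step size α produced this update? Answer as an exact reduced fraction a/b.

α = 1/10

F_att = 5/4·(g−p) = 5/4·(0,-13) = (0.0000,-16.2500)
o1: d²=45 ≤ ρ²=45; F_rep = 18·(-3,-6)/45² = (-0.0267,-0.0533)
F = F_att + ΣF_rep = (-0.0267,-16.3033)
Δp = p'−p = (-0.0027,-1.6303); α = Δx/Fx = (-1/375) / (-2/75) = 1/10
check: Δy/Fy = (-4891/3000) / (-4891/300) = 1/10 ✓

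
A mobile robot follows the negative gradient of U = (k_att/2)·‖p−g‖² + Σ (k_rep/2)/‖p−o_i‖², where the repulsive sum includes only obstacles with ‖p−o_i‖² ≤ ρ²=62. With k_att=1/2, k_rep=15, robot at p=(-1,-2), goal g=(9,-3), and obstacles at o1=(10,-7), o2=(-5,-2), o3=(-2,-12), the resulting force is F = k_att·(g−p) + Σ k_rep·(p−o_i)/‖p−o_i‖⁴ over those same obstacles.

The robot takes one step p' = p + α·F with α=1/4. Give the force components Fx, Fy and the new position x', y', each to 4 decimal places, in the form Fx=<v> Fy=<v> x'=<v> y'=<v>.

F_att = 1/2·(g−p) = 1/2·(10,-1) = (5.0000,-0.5000)
o1: d²=146 > ρ²=62 → inactive
o2: d²=16 ≤ ρ²=62; F_rep = 15·(4,0)/16² = (0.2344,0.0000)
o3: d²=101 > ρ²=62 → inactive
F = F_att + ΣF_rep = (5.2344,-0.5000)
p' = p + 1/4·F = (0.3086,-2.1250)

Fx=5.2344 Fy=-0.5000 x'=0.3086 y'=-2.1250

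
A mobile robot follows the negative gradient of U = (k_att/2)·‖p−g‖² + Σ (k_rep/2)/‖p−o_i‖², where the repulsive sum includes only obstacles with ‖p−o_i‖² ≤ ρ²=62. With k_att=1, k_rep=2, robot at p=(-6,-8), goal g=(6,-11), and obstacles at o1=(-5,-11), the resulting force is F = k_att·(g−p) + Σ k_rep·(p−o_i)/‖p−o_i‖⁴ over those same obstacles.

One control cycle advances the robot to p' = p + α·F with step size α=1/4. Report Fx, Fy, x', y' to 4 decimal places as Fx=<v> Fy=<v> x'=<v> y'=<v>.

Fx=11.9800 Fy=-2.9400 x'=-3.0050 y'=-8.7350

F_att = 1·(g−p) = 1·(12,-3) = (12.0000,-3.0000)
o1: d²=10 ≤ ρ²=62; F_rep = 2·(-1,3)/10² = (-0.0200,0.0600)
F = F_att + ΣF_rep = (11.9800,-2.9400)
p' = p + 1/4·F = (-3.0050,-8.7350)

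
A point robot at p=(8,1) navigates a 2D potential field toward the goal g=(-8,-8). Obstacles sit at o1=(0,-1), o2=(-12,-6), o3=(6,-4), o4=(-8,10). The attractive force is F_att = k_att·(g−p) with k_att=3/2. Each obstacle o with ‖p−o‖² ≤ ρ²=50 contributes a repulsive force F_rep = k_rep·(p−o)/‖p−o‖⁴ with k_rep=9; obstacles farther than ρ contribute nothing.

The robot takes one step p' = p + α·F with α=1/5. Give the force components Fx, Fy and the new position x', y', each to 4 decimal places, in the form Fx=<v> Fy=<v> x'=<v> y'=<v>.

Fx=-23.9786 Fy=-13.4465 x'=3.2043 y'=-1.6893

F_att = 3/2·(g−p) = 3/2·(-16,-9) = (-24.0000,-13.5000)
o1: d²=68 > ρ²=50 → inactive
o2: d²=449 > ρ²=50 → inactive
o3: d²=29 ≤ ρ²=50; F_rep = 9·(2,5)/29² = (0.0214,0.0535)
o4: d²=337 > ρ²=50 → inactive
F = F_att + ΣF_rep = (-23.9786,-13.4465)
p' = p + 1/5·F = (3.2043,-1.6893)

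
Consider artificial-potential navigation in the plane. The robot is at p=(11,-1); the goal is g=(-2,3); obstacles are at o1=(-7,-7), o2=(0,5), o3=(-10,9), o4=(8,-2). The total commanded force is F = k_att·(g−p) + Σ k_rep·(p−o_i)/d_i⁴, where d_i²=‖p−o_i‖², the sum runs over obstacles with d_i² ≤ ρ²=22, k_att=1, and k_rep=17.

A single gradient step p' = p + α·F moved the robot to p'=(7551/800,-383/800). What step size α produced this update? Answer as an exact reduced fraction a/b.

α = 1/8

F_att = 1·(g−p) = 1·(-13,4) = (-13.0000,4.0000)
o1: d²=360 > ρ²=22 → inactive
o2: d²=157 > ρ²=22 → inactive
o3: d²=541 > ρ²=22 → inactive
o4: d²=10 ≤ ρ²=22; F_rep = 17·(3,1)/10² = (0.5100,0.1700)
F = F_att + ΣF_rep = (-12.4900,4.1700)
Δp = p'−p = (-1.5613,0.5212); α = Δx/Fx = (-1249/800) / (-1249/100) = 1/8
check: Δy/Fy = (417/800) / (417/100) = 1/8 ✓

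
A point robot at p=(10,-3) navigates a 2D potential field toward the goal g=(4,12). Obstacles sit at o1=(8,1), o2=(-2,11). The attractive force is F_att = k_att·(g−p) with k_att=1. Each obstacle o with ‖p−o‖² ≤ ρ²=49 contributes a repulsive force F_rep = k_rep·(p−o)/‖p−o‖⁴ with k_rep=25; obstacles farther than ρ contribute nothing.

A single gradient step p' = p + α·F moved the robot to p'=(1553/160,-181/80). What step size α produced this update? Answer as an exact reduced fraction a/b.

α = 1/20

F_att = 1·(g−p) = 1·(-6,15) = (-6.0000,15.0000)
o1: d²=20 ≤ ρ²=49; F_rep = 25·(2,-4)/20² = (0.1250,-0.2500)
o2: d²=340 > ρ²=49 → inactive
F = F_att + ΣF_rep = (-5.8750,14.7500)
Δp = p'−p = (-0.2938,0.7375); α = Δx/Fx = (-47/160) / (-47/8) = 1/20
check: Δy/Fy = (59/80) / (59/4) = 1/20 ✓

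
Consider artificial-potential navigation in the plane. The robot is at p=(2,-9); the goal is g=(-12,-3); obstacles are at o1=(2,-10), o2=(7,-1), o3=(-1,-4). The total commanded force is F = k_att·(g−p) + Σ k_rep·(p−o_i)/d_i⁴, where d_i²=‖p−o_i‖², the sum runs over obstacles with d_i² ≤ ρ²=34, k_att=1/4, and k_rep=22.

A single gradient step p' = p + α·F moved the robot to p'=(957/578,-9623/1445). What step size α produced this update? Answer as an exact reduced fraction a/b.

F_att = 1/4·(g−p) = 1/4·(-14,6) = (-3.5000,1.5000)
o1: d²=1 ≤ ρ²=34; F_rep = 22·(0,1)/1² = (0.0000,22.0000)
o2: d²=89 > ρ²=34 → inactive
o3: d²=34 ≤ ρ²=34; F_rep = 22·(3,-5)/34² = (0.0571,-0.0952)
F = F_att + ΣF_rep = (-3.4429,23.4048)
Δp = p'−p = (-0.3443,2.3405); α = Δx/Fx = (-199/578) / (-995/289) = 1/10
check: Δy/Fy = (3382/1445) / (6764/289) = 1/10 ✓

α = 1/10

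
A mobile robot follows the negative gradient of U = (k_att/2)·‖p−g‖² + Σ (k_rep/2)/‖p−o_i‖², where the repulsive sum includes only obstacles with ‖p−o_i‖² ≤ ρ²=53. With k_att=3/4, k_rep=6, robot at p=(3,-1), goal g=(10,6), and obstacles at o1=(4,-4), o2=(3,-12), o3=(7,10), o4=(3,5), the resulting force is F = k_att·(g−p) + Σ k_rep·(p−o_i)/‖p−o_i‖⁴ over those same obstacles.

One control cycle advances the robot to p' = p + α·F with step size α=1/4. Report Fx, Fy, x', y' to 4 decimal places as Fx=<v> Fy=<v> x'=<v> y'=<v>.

Fx=5.1900 Fy=5.4022 x'=4.2975 y'=0.3506

F_att = 3/4·(g−p) = 3/4·(7,7) = (5.2500,5.2500)
o1: d²=10 ≤ ρ²=53; F_rep = 6·(-1,3)/10² = (-0.0600,0.1800)
o2: d²=121 > ρ²=53 → inactive
o3: d²=137 > ρ²=53 → inactive
o4: d²=36 ≤ ρ²=53; F_rep = 6·(0,-6)/36² = (0.0000,-0.0278)
F = F_att + ΣF_rep = (5.1900,5.4022)
p' = p + 1/4·F = (4.2975,0.3506)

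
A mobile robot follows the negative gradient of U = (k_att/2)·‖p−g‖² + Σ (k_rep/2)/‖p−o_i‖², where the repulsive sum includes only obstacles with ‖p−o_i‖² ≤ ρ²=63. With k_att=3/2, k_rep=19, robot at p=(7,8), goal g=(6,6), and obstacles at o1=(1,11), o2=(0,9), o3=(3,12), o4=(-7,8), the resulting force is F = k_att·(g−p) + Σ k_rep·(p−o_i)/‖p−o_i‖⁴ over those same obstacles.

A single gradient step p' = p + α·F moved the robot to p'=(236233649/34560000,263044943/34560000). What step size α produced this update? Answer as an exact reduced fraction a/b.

F_att = 3/2·(g−p) = 3/2·(-1,-2) = (-1.5000,-3.0000)
o1: d²=45 ≤ ρ²=63; F_rep = 19·(6,-3)/45² = (0.0563,-0.0281)
o2: d²=50 ≤ ρ²=63; F_rep = 19·(7,-1)/50² = (0.0532,-0.0076)
o3: d²=32 ≤ ρ²=63; F_rep = 19·(4,-4)/32² = (0.0742,-0.0742)
o4: d²=196 > ρ²=63 → inactive
F = F_att + ΣF_rep = (-1.3163,-3.1100)
Δp = p'−p = (-0.1645,-0.3887); α = Δx/Fx = (-5686351/34560000) / (-5686351/4320000) = 1/8
check: Δy/Fy = (-13435057/34560000) / (-13435057/4320000) = 1/8 ✓

α = 1/8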